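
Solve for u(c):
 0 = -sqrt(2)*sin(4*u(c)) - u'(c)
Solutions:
 u(c) = -acos((-C1 - exp(8*sqrt(2)*c))/(C1 - exp(8*sqrt(2)*c)))/4 + pi/2
 u(c) = acos((-C1 - exp(8*sqrt(2)*c))/(C1 - exp(8*sqrt(2)*c)))/4


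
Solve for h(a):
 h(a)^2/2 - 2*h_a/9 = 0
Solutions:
 h(a) = -4/(C1 + 9*a)


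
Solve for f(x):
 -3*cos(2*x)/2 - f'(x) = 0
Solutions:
 f(x) = C1 - 3*sin(2*x)/4


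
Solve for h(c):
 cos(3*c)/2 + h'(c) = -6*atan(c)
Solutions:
 h(c) = C1 - 6*c*atan(c) + 3*log(c^2 + 1) - sin(3*c)/6


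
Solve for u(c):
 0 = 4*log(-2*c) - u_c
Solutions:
 u(c) = C1 + 4*c*log(-c) + 4*c*(-1 + log(2))


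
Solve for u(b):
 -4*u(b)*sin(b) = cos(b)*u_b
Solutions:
 u(b) = C1*cos(b)^4


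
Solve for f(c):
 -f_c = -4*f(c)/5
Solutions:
 f(c) = C1*exp(4*c/5)


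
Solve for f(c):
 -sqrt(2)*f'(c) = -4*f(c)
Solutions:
 f(c) = C1*exp(2*sqrt(2)*c)


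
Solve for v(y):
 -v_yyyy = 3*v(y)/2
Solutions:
 v(y) = (C1*sin(6^(1/4)*y/2) + C2*cos(6^(1/4)*y/2))*exp(-6^(1/4)*y/2) + (C3*sin(6^(1/4)*y/2) + C4*cos(6^(1/4)*y/2))*exp(6^(1/4)*y/2)


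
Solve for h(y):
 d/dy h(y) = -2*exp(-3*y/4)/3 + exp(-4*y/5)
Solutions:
 h(y) = C1 + 8*exp(-3*y/4)/9 - 5*exp(-4*y/5)/4


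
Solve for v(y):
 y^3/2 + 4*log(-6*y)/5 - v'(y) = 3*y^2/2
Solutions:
 v(y) = C1 + y^4/8 - y^3/2 + 4*y*log(-y)/5 + 4*y*(-1 + log(6))/5


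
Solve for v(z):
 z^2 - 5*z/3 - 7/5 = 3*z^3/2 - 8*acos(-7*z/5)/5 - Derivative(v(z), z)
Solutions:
 v(z) = C1 + 3*z^4/8 - z^3/3 + 5*z^2/6 - 8*z*acos(-7*z/5)/5 + 7*z/5 - 8*sqrt(25 - 49*z^2)/35


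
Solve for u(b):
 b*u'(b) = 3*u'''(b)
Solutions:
 u(b) = C1 + Integral(C2*airyai(3^(2/3)*b/3) + C3*airybi(3^(2/3)*b/3), b)


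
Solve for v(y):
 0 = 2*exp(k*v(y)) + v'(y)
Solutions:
 v(y) = Piecewise((log(1/(C1*k + 2*k*y))/k, Ne(k, 0)), (nan, True))
 v(y) = Piecewise((C1 - 2*y, Eq(k, 0)), (nan, True))


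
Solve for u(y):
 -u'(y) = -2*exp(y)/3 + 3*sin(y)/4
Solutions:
 u(y) = C1 + 2*exp(y)/3 + 3*cos(y)/4


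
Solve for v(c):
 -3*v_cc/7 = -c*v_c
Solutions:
 v(c) = C1 + C2*erfi(sqrt(42)*c/6)


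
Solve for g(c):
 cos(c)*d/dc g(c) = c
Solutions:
 g(c) = C1 + Integral(c/cos(c), c)


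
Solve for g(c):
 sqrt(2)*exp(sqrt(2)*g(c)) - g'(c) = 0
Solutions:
 g(c) = sqrt(2)*(2*log(-1/(C1 + sqrt(2)*c)) - log(2))/4


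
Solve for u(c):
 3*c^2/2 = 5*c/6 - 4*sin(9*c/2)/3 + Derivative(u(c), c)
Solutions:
 u(c) = C1 + c^3/2 - 5*c^2/12 - 8*cos(9*c/2)/27


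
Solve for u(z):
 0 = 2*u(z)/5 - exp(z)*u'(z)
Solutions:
 u(z) = C1*exp(-2*exp(-z)/5)


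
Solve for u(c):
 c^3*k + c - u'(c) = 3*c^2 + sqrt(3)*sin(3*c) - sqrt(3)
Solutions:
 u(c) = C1 + c^4*k/4 - c^3 + c^2/2 + sqrt(3)*c + sqrt(3)*cos(3*c)/3


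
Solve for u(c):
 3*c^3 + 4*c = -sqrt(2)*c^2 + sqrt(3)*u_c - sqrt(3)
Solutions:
 u(c) = C1 + sqrt(3)*c^4/4 + sqrt(6)*c^3/9 + 2*sqrt(3)*c^2/3 + c


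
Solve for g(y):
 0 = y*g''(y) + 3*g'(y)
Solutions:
 g(y) = C1 + C2/y^2


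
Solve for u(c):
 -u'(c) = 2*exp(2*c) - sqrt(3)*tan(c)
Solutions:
 u(c) = C1 - exp(2*c) - sqrt(3)*log(cos(c))


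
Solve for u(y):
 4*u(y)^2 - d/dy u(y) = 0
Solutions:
 u(y) = -1/(C1 + 4*y)


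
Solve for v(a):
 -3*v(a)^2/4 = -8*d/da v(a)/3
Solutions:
 v(a) = -32/(C1 + 9*a)


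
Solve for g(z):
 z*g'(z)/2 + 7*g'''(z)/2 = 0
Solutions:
 g(z) = C1 + Integral(C2*airyai(-7^(2/3)*z/7) + C3*airybi(-7^(2/3)*z/7), z)


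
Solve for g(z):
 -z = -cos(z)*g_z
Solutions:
 g(z) = C1 + Integral(z/cos(z), z)


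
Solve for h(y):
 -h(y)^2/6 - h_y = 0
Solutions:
 h(y) = 6/(C1 + y)


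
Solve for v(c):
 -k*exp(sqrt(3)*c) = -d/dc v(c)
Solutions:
 v(c) = C1 + sqrt(3)*k*exp(sqrt(3)*c)/3


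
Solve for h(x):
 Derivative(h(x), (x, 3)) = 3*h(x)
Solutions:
 h(x) = C3*exp(3^(1/3)*x) + (C1*sin(3^(5/6)*x/2) + C2*cos(3^(5/6)*x/2))*exp(-3^(1/3)*x/2)


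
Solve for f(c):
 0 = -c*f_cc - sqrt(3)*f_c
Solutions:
 f(c) = C1 + C2*c^(1 - sqrt(3))


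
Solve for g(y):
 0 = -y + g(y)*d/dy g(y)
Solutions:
 g(y) = -sqrt(C1 + y^2)
 g(y) = sqrt(C1 + y^2)


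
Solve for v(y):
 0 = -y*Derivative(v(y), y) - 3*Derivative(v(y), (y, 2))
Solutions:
 v(y) = C1 + C2*erf(sqrt(6)*y/6)


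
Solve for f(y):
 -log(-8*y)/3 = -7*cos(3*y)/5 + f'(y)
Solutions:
 f(y) = C1 - y*log(-y)/3 - y*log(2) + y/3 + 7*sin(3*y)/15


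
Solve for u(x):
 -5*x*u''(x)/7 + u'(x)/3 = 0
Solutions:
 u(x) = C1 + C2*x^(22/15)


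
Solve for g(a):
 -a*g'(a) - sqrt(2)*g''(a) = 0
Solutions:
 g(a) = C1 + C2*erf(2^(1/4)*a/2)


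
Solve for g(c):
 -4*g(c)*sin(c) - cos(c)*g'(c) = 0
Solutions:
 g(c) = C1*cos(c)^4


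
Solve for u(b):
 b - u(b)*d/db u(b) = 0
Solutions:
 u(b) = -sqrt(C1 + b^2)
 u(b) = sqrt(C1 + b^2)


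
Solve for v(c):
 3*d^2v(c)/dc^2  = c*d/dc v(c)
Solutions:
 v(c) = C1 + C2*erfi(sqrt(6)*c/6)


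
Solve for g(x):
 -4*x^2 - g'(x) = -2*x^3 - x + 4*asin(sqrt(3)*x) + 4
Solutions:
 g(x) = C1 + x^4/2 - 4*x^3/3 + x^2/2 - 4*x*asin(sqrt(3)*x) - 4*x - 4*sqrt(3)*sqrt(1 - 3*x^2)/3


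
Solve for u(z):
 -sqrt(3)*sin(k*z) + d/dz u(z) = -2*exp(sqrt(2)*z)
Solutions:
 u(z) = C1 - sqrt(2)*exp(sqrt(2)*z) - sqrt(3)*cos(k*z)/k


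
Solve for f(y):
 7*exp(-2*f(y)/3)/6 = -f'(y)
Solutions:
 f(y) = 3*log(-sqrt(C1 - 7*y)) - 3*log(3)
 f(y) = 3*log(C1 - 7*y)/2 - 3*log(3)


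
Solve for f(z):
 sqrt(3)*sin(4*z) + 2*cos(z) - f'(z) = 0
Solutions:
 f(z) = C1 + 2*sin(z) - sqrt(3)*cos(4*z)/4


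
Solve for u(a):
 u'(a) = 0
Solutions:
 u(a) = C1


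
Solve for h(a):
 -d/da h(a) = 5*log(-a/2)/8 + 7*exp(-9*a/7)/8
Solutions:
 h(a) = C1 - 5*a*log(-a)/8 + 5*a*(log(2) + 1)/8 + 49*exp(-9*a/7)/72


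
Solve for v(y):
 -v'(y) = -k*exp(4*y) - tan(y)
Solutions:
 v(y) = C1 + k*exp(4*y)/4 - log(cos(y))


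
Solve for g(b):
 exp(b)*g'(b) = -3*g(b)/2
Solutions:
 g(b) = C1*exp(3*exp(-b)/2)


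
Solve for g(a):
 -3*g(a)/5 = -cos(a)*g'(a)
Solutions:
 g(a) = C1*(sin(a) + 1)^(3/10)/(sin(a) - 1)^(3/10)


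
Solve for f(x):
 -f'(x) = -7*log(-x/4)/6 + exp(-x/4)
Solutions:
 f(x) = C1 + 7*x*log(-x)/6 + 7*x*(-2*log(2) - 1)/6 + 4*exp(-x/4)


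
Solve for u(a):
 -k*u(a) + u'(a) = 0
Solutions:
 u(a) = C1*exp(a*k)


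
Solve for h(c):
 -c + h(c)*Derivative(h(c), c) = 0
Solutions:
 h(c) = -sqrt(C1 + c^2)
 h(c) = sqrt(C1 + c^2)


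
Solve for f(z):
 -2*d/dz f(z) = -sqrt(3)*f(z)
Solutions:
 f(z) = C1*exp(sqrt(3)*z/2)


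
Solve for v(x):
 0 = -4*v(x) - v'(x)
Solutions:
 v(x) = C1*exp(-4*x)


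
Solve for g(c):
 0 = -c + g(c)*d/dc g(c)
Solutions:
 g(c) = -sqrt(C1 + c^2)
 g(c) = sqrt(C1 + c^2)


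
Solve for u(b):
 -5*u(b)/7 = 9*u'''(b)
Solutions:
 u(b) = C3*exp(-735^(1/3)*b/21) + (C1*sin(245^(1/3)*3^(5/6)*b/42) + C2*cos(245^(1/3)*3^(5/6)*b/42))*exp(735^(1/3)*b/42)


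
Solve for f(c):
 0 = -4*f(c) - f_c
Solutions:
 f(c) = C1*exp(-4*c)


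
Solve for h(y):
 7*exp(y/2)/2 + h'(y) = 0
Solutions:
 h(y) = C1 - 7*exp(y/2)


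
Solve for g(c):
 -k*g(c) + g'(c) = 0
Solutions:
 g(c) = C1*exp(c*k)


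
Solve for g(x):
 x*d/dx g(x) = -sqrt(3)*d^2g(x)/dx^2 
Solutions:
 g(x) = C1 + C2*erf(sqrt(2)*3^(3/4)*x/6)


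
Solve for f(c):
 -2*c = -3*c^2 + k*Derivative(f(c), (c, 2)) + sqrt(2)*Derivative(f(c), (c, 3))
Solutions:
 f(c) = C1 + C2*c + C3*exp(-sqrt(2)*c*k/2) + c^4/(4*k) + c^3*(-1/3 - sqrt(2)/k)/k + c^2*(sqrt(2) + 6/k)/k^2


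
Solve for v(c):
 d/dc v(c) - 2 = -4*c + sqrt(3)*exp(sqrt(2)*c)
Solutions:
 v(c) = C1 - 2*c^2 + 2*c + sqrt(6)*exp(sqrt(2)*c)/2


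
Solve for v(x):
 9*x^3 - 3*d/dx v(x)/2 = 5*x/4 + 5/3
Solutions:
 v(x) = C1 + 3*x^4/2 - 5*x^2/12 - 10*x/9


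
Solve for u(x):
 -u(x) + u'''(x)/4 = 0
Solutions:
 u(x) = C3*exp(2^(2/3)*x) + (C1*sin(2^(2/3)*sqrt(3)*x/2) + C2*cos(2^(2/3)*sqrt(3)*x/2))*exp(-2^(2/3)*x/2)


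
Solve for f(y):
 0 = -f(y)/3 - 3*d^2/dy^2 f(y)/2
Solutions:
 f(y) = C1*sin(sqrt(2)*y/3) + C2*cos(sqrt(2)*y/3)


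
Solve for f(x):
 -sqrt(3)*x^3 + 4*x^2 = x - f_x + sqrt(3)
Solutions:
 f(x) = C1 + sqrt(3)*x^4/4 - 4*x^3/3 + x^2/2 + sqrt(3)*x


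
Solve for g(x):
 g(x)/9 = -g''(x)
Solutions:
 g(x) = C1*sin(x/3) + C2*cos(x/3)


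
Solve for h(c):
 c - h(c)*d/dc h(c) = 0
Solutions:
 h(c) = -sqrt(C1 + c^2)
 h(c) = sqrt(C1 + c^2)


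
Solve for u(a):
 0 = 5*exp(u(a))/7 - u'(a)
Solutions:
 u(a) = log(-1/(C1 + 5*a)) + log(7)


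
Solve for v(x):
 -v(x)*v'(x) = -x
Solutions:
 v(x) = -sqrt(C1 + x^2)
 v(x) = sqrt(C1 + x^2)


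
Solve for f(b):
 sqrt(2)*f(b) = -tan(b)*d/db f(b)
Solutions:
 f(b) = C1/sin(b)^(sqrt(2))


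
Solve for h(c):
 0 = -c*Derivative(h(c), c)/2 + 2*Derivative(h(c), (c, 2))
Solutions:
 h(c) = C1 + C2*erfi(sqrt(2)*c/4)


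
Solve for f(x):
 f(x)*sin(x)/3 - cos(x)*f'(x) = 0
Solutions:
 f(x) = C1/cos(x)^(1/3)


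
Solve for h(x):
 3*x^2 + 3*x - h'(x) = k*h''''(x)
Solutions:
 h(x) = C1 + C2*exp(x*(-1/k)^(1/3)) + C3*exp(x*(-1/k)^(1/3)*(-1 + sqrt(3)*I)/2) + C4*exp(-x*(-1/k)^(1/3)*(1 + sqrt(3)*I)/2) + x^3 + 3*x^2/2


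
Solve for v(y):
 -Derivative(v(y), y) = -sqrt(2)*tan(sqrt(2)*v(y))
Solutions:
 v(y) = sqrt(2)*(pi - asin(C1*exp(2*y)))/2
 v(y) = sqrt(2)*asin(C1*exp(2*y))/2


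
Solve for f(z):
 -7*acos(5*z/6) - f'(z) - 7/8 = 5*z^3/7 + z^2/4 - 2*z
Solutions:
 f(z) = C1 - 5*z^4/28 - z^3/12 + z^2 - 7*z*acos(5*z/6) - 7*z/8 + 7*sqrt(36 - 25*z^2)/5


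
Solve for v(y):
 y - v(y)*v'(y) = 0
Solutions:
 v(y) = -sqrt(C1 + y^2)
 v(y) = sqrt(C1 + y^2)


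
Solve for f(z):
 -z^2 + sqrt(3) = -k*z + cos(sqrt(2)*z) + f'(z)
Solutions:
 f(z) = C1 + k*z^2/2 - z^3/3 + sqrt(3)*z - sqrt(2)*sin(sqrt(2)*z)/2


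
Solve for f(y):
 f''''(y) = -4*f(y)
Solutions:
 f(y) = (C1*sin(y) + C2*cos(y))*exp(-y) + (C3*sin(y) + C4*cos(y))*exp(y)


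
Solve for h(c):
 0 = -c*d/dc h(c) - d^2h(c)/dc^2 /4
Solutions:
 h(c) = C1 + C2*erf(sqrt(2)*c)


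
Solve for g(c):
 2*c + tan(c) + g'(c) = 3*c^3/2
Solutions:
 g(c) = C1 + 3*c^4/8 - c^2 + log(cos(c))


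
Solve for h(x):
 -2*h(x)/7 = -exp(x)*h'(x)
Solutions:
 h(x) = C1*exp(-2*exp(-x)/7)


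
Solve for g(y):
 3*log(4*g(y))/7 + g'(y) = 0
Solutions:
 7*Integral(1/(log(_y) + 2*log(2)), (_y, g(y)))/3 = C1 - y


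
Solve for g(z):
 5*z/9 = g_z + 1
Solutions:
 g(z) = C1 + 5*z^2/18 - z


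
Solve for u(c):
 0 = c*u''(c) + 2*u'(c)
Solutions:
 u(c) = C1 + C2/c


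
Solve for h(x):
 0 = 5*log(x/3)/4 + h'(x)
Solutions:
 h(x) = C1 - 5*x*log(x)/4 + 5*x/4 + 5*x*log(3)/4


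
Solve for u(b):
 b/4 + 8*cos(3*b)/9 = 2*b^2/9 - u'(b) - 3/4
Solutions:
 u(b) = C1 + 2*b^3/27 - b^2/8 - 3*b/4 - 8*sin(3*b)/27


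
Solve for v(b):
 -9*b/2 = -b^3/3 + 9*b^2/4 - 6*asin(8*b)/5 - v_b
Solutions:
 v(b) = C1 - b^4/12 + 3*b^3/4 + 9*b^2/4 - 6*b*asin(8*b)/5 - 3*sqrt(1 - 64*b^2)/20


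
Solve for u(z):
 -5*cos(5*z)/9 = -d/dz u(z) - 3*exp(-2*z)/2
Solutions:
 u(z) = C1 + sin(5*z)/9 + 3*exp(-2*z)/4


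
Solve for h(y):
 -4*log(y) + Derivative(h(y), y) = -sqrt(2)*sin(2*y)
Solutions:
 h(y) = C1 + 4*y*log(y) - 4*y + sqrt(2)*cos(2*y)/2


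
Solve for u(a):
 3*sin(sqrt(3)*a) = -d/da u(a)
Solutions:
 u(a) = C1 + sqrt(3)*cos(sqrt(3)*a)


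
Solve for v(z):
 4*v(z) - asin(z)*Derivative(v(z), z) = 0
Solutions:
 v(z) = C1*exp(4*Integral(1/asin(z), z))


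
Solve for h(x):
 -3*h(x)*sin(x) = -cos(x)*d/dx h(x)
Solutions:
 h(x) = C1/cos(x)^3


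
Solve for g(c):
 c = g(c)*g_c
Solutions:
 g(c) = -sqrt(C1 + c^2)
 g(c) = sqrt(C1 + c^2)


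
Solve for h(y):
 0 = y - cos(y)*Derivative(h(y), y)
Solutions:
 h(y) = C1 + Integral(y/cos(y), y)


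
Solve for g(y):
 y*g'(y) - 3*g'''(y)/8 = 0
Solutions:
 g(y) = C1 + Integral(C2*airyai(2*3^(2/3)*y/3) + C3*airybi(2*3^(2/3)*y/3), y)


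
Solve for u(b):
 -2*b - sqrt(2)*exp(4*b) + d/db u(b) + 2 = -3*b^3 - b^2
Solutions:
 u(b) = C1 - 3*b^4/4 - b^3/3 + b^2 - 2*b + sqrt(2)*exp(4*b)/4


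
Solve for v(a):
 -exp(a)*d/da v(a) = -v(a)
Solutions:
 v(a) = C1*exp(-exp(-a))


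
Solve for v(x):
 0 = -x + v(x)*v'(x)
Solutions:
 v(x) = -sqrt(C1 + x^2)
 v(x) = sqrt(C1 + x^2)


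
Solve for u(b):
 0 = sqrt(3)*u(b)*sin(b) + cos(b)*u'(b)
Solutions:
 u(b) = C1*cos(b)^(sqrt(3))


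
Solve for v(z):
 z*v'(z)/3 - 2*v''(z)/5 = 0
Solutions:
 v(z) = C1 + C2*erfi(sqrt(15)*z/6)


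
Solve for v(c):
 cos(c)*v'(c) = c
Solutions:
 v(c) = C1 + Integral(c/cos(c), c)


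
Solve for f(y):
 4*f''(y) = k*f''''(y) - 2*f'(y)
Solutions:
 f(y) = C1 + C2*exp(y*(3^(1/3)*(sqrt(3)*sqrt((27 - 64/k)/k^2) - 9/k)^(1/3)/6 - 3^(5/6)*I*(sqrt(3)*sqrt((27 - 64/k)/k^2) - 9/k)^(1/3)/6 - 8/(k*(-3^(1/3) + 3^(5/6)*I)*(sqrt(3)*sqrt((27 - 64/k)/k^2) - 9/k)^(1/3)))) + C3*exp(y*(3^(1/3)*(sqrt(3)*sqrt((27 - 64/k)/k^2) - 9/k)^(1/3)/6 + 3^(5/6)*I*(sqrt(3)*sqrt((27 - 64/k)/k^2) - 9/k)^(1/3)/6 + 8/(k*(3^(1/3) + 3^(5/6)*I)*(sqrt(3)*sqrt((27 - 64/k)/k^2) - 9/k)^(1/3)))) + C4*exp(-3^(1/3)*y*((sqrt(3)*sqrt((27 - 64/k)/k^2) - 9/k)^(1/3) + 4*3^(1/3)/(k*(sqrt(3)*sqrt((27 - 64/k)/k^2) - 9/k)^(1/3)))/3)


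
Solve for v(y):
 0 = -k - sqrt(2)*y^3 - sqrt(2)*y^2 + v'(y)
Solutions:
 v(y) = C1 + k*y + sqrt(2)*y^4/4 + sqrt(2)*y^3/3


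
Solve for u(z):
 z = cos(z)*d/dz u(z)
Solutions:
 u(z) = C1 + Integral(z/cos(z), z)


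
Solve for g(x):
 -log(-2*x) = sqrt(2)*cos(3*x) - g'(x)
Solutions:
 g(x) = C1 + x*log(-x) - x + x*log(2) + sqrt(2)*sin(3*x)/3


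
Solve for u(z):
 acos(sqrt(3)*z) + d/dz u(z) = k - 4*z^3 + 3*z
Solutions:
 u(z) = C1 + k*z - z^4 + 3*z^2/2 - z*acos(sqrt(3)*z) + sqrt(3)*sqrt(1 - 3*z^2)/3


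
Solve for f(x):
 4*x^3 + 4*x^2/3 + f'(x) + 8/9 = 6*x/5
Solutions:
 f(x) = C1 - x^4 - 4*x^3/9 + 3*x^2/5 - 8*x/9


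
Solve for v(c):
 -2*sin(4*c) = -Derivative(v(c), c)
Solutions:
 v(c) = C1 - cos(4*c)/2


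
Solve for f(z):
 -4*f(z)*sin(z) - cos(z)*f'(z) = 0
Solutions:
 f(z) = C1*cos(z)^4


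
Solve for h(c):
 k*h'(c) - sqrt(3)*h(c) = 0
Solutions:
 h(c) = C1*exp(sqrt(3)*c/k)


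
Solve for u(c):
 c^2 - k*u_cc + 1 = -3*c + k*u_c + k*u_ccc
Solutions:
 u(c) = C1 + c^3/(3*k) + c^2/(2*k) - 2*c/k + (C2*sin(sqrt(3)*c/2) + C3*cos(sqrt(3)*c/2))*exp(-c/2)


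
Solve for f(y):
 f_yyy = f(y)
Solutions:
 f(y) = C3*exp(y) + (C1*sin(sqrt(3)*y/2) + C2*cos(sqrt(3)*y/2))*exp(-y/2)


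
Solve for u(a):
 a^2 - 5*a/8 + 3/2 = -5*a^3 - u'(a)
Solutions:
 u(a) = C1 - 5*a^4/4 - a^3/3 + 5*a^2/16 - 3*a/2


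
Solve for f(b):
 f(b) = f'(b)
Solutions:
 f(b) = C1*exp(b)


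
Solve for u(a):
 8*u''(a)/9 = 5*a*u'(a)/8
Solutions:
 u(a) = C1 + C2*erfi(3*sqrt(10)*a/16)


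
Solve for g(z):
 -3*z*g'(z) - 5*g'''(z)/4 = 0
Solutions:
 g(z) = C1 + Integral(C2*airyai(-12^(1/3)*5^(2/3)*z/5) + C3*airybi(-12^(1/3)*5^(2/3)*z/5), z)


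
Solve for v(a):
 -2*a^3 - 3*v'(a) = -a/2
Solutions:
 v(a) = C1 - a^4/6 + a^2/12


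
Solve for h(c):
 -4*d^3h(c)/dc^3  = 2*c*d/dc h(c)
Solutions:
 h(c) = C1 + Integral(C2*airyai(-2^(2/3)*c/2) + C3*airybi(-2^(2/3)*c/2), c)


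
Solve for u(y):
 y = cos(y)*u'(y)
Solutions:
 u(y) = C1 + Integral(y/cos(y), y)


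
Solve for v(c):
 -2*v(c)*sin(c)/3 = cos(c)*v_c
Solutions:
 v(c) = C1*cos(c)^(2/3)


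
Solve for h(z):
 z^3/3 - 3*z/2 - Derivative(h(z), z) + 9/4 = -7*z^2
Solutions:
 h(z) = C1 + z^4/12 + 7*z^3/3 - 3*z^2/4 + 9*z/4


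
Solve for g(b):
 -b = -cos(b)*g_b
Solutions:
 g(b) = C1 + Integral(b/cos(b), b)


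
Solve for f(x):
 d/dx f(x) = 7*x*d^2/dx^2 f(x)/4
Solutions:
 f(x) = C1 + C2*x^(11/7)


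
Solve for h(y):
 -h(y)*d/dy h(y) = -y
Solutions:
 h(y) = -sqrt(C1 + y^2)
 h(y) = sqrt(C1 + y^2)


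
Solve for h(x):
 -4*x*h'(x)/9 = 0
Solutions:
 h(x) = C1


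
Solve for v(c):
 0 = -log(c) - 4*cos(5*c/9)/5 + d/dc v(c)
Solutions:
 v(c) = C1 + c*log(c) - c + 36*sin(5*c/9)/25


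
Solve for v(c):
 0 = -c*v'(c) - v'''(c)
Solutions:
 v(c) = C1 + Integral(C2*airyai(-c) + C3*airybi(-c), c)


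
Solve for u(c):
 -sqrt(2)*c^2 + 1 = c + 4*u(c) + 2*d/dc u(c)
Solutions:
 u(c) = C1*exp(-2*c) - sqrt(2)*c^2/4 - c/4 + sqrt(2)*c/4 - sqrt(2)/8 + 3/8


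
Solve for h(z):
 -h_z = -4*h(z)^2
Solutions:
 h(z) = -1/(C1 + 4*z)


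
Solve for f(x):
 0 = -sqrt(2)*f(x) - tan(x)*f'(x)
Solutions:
 f(x) = C1/sin(x)^(sqrt(2))


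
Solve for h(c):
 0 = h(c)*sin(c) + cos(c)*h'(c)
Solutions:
 h(c) = C1*cos(c)


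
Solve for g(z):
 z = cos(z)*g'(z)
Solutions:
 g(z) = C1 + Integral(z/cos(z), z)


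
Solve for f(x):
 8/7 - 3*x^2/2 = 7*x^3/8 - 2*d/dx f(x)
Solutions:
 f(x) = C1 + 7*x^4/64 + x^3/4 - 4*x/7


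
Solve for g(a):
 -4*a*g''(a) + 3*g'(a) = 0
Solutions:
 g(a) = C1 + C2*a^(7/4)


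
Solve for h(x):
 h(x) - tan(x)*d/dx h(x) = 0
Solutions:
 h(x) = C1*sin(x)


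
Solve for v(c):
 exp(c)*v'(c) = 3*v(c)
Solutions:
 v(c) = C1*exp(-3*exp(-c))


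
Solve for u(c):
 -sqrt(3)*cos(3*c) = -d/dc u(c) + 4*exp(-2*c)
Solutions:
 u(c) = C1 + sqrt(3)*sin(3*c)/3 - 2*exp(-2*c)


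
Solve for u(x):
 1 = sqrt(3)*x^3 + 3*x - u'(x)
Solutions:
 u(x) = C1 + sqrt(3)*x^4/4 + 3*x^2/2 - x


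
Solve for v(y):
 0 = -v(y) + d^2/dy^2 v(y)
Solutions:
 v(y) = C1*exp(-y) + C2*exp(y)


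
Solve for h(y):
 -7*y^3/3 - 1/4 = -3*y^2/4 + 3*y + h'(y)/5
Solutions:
 h(y) = C1 - 35*y^4/12 + 5*y^3/4 - 15*y^2/2 - 5*y/4


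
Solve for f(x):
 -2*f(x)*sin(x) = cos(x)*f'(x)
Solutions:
 f(x) = C1*cos(x)^2


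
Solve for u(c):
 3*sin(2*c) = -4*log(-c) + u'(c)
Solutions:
 u(c) = C1 + 4*c*log(-c) - 4*c - 3*cos(2*c)/2


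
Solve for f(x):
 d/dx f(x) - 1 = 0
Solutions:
 f(x) = C1 + x


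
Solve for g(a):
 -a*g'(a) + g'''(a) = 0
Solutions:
 g(a) = C1 + Integral(C2*airyai(a) + C3*airybi(a), a)


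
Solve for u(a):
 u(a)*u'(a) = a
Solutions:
 u(a) = -sqrt(C1 + a^2)
 u(a) = sqrt(C1 + a^2)


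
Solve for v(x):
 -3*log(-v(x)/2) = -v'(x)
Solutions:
 -Integral(1/(log(-_y) - log(2)), (_y, v(x)))/3 = C1 - x


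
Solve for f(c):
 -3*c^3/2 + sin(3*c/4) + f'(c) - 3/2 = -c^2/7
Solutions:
 f(c) = C1 + 3*c^4/8 - c^3/21 + 3*c/2 + 4*cos(3*c/4)/3


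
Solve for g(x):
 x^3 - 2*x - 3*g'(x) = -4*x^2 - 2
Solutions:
 g(x) = C1 + x^4/12 + 4*x^3/9 - x^2/3 + 2*x/3


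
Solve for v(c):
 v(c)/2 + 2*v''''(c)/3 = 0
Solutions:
 v(c) = (C1*sin(3^(1/4)*c/2) + C2*cos(3^(1/4)*c/2))*exp(-3^(1/4)*c/2) + (C3*sin(3^(1/4)*c/2) + C4*cos(3^(1/4)*c/2))*exp(3^(1/4)*c/2)


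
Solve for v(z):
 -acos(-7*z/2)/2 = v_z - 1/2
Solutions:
 v(z) = C1 - z*acos(-7*z/2)/2 + z/2 - sqrt(4 - 49*z^2)/14


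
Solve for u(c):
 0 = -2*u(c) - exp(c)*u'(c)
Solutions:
 u(c) = C1*exp(2*exp(-c))


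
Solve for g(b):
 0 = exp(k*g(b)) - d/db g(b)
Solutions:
 g(b) = Piecewise((log(-1/(C1*k + b*k))/k, Ne(k, 0)), (nan, True))
 g(b) = Piecewise((C1 + b, Eq(k, 0)), (nan, True))


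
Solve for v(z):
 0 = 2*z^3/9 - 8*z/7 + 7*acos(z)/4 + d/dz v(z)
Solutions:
 v(z) = C1 - z^4/18 + 4*z^2/7 - 7*z*acos(z)/4 + 7*sqrt(1 - z^2)/4


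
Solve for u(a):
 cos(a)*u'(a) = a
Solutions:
 u(a) = C1 + Integral(a/cos(a), a)


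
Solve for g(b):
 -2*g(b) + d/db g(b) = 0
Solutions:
 g(b) = C1*exp(2*b)


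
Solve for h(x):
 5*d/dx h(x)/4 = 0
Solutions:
 h(x) = C1


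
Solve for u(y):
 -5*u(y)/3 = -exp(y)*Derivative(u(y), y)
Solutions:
 u(y) = C1*exp(-5*exp(-y)/3)


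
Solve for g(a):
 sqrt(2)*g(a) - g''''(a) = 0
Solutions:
 g(a) = C1*exp(-2^(1/8)*a) + C2*exp(2^(1/8)*a) + C3*sin(2^(1/8)*a) + C4*cos(2^(1/8)*a)


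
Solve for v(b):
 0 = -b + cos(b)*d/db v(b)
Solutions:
 v(b) = C1 + Integral(b/cos(b), b)


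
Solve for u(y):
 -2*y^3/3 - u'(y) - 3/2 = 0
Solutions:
 u(y) = C1 - y^4/6 - 3*y/2


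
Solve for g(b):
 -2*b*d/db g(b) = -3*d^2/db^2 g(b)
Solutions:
 g(b) = C1 + C2*erfi(sqrt(3)*b/3)


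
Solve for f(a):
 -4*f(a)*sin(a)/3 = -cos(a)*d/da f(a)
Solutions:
 f(a) = C1/cos(a)^(4/3)


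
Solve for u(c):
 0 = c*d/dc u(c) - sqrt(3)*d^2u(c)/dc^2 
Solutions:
 u(c) = C1 + C2*erfi(sqrt(2)*3^(3/4)*c/6)


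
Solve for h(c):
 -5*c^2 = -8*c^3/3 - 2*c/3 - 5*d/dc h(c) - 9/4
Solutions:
 h(c) = C1 - 2*c^4/15 + c^3/3 - c^2/15 - 9*c/20


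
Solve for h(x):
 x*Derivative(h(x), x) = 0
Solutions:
 h(x) = C1


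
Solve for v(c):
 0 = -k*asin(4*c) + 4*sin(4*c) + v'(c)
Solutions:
 v(c) = C1 + k*(c*asin(4*c) + sqrt(1 - 16*c^2)/4) + cos(4*c)


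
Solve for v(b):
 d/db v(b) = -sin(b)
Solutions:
 v(b) = C1 + cos(b)


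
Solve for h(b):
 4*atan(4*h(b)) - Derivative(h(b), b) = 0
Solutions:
 Integral(1/atan(4*_y), (_y, h(b))) = C1 + 4*b


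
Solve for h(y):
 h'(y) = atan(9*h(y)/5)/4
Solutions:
 Integral(1/atan(9*_y/5), (_y, h(y))) = C1 + y/4


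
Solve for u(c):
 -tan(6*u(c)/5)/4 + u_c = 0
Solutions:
 u(c) = -5*asin(C1*exp(3*c/10))/6 + 5*pi/6
 u(c) = 5*asin(C1*exp(3*c/10))/6


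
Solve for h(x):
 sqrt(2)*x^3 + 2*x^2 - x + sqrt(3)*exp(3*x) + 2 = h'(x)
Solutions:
 h(x) = C1 + sqrt(2)*x^4/4 + 2*x^3/3 - x^2/2 + 2*x + sqrt(3)*exp(3*x)/3


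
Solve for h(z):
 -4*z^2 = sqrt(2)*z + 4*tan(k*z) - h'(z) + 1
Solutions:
 h(z) = C1 + 4*z^3/3 + sqrt(2)*z^2/2 + z + 4*Piecewise((-log(cos(k*z))/k, Ne(k, 0)), (0, True))


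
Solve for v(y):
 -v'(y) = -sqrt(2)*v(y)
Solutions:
 v(y) = C1*exp(sqrt(2)*y)


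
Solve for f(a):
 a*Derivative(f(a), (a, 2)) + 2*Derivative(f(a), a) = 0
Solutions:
 f(a) = C1 + C2/a


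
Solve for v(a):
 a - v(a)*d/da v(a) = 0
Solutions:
 v(a) = -sqrt(C1 + a^2)
 v(a) = sqrt(C1 + a^2)


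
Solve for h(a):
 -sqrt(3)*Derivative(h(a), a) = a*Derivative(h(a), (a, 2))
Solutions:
 h(a) = C1 + C2*a^(1 - sqrt(3))


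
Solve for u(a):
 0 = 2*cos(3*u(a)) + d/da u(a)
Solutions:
 u(a) = -asin((C1 + exp(12*a))/(C1 - exp(12*a)))/3 + pi/3
 u(a) = asin((C1 + exp(12*a))/(C1 - exp(12*a)))/3


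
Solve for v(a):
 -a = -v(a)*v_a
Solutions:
 v(a) = -sqrt(C1 + a^2)
 v(a) = sqrt(C1 + a^2)


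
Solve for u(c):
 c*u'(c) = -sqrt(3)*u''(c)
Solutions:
 u(c) = C1 + C2*erf(sqrt(2)*3^(3/4)*c/6)


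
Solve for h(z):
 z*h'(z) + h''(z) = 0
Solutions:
 h(z) = C1 + C2*erf(sqrt(2)*z/2)


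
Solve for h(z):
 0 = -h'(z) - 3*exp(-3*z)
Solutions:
 h(z) = C1 + exp(-3*z)


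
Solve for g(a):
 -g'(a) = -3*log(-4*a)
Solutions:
 g(a) = C1 + 3*a*log(-a) + 3*a*(-1 + 2*log(2))


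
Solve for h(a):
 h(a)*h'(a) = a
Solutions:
 h(a) = -sqrt(C1 + a^2)
 h(a) = sqrt(C1 + a^2)


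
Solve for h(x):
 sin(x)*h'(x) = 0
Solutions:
 h(x) = C1


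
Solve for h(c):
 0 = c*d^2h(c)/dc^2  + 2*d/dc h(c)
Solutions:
 h(c) = C1 + C2/c


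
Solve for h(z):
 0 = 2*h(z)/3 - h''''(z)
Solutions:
 h(z) = C1*exp(-2^(1/4)*3^(3/4)*z/3) + C2*exp(2^(1/4)*3^(3/4)*z/3) + C3*sin(2^(1/4)*3^(3/4)*z/3) + C4*cos(2^(1/4)*3^(3/4)*z/3)


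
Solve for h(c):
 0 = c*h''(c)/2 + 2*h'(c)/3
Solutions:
 h(c) = C1 + C2/c^(1/3)


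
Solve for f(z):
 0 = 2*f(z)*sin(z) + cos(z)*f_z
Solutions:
 f(z) = C1*cos(z)^2


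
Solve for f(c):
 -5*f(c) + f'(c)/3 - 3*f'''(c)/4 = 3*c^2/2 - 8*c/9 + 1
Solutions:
 f(c) = C1*exp(2^(1/3)*c*(2*2^(1/3)/(sqrt(163977)/9 + 45)^(1/3) + 3*(sqrt(163977)/9 + 45)^(1/3))/18)*sin(sqrt(3)*c*(-3*(2*sqrt(163977)/9 + 90)^(1/3) + 4/(2*sqrt(163977)/9 + 90)^(1/3))/18) + C2*exp(2^(1/3)*c*(2*2^(1/3)/(sqrt(163977)/9 + 45)^(1/3) + 3*(sqrt(163977)/9 + 45)^(1/3))/18)*cos(sqrt(3)*c*(-3*(2*sqrt(163977)/9 + 90)^(1/3) + 4/(2*sqrt(163977)/9 + 90)^(1/3))/18) + C3*exp(-2^(1/3)*c*(2*2^(1/3)/(sqrt(163977)/9 + 45)^(1/3) + 3*(sqrt(163977)/9 + 45)^(1/3))/9) - 3*c^2/10 + 31*c/225 - 644/3375


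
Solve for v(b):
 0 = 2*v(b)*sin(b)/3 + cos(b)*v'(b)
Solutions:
 v(b) = C1*cos(b)^(2/3)


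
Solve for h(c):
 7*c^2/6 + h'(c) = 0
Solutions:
 h(c) = C1 - 7*c^3/18


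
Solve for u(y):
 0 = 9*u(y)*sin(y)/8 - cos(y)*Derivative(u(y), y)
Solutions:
 u(y) = C1/cos(y)^(9/8)


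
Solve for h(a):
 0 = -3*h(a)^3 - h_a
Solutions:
 h(a) = -sqrt(2)*sqrt(-1/(C1 - 3*a))/2
 h(a) = sqrt(2)*sqrt(-1/(C1 - 3*a))/2


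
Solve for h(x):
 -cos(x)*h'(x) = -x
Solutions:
 h(x) = C1 + Integral(x/cos(x), x)


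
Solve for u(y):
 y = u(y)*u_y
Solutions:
 u(y) = -sqrt(C1 + y^2)
 u(y) = sqrt(C1 + y^2)


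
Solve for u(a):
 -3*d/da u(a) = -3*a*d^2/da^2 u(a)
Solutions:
 u(a) = C1 + C2*a^2


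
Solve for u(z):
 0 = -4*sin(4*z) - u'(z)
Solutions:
 u(z) = C1 + cos(4*z)


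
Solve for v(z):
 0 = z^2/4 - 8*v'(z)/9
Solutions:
 v(z) = C1 + 3*z^3/32


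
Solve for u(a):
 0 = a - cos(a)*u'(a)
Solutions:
 u(a) = C1 + Integral(a/cos(a), a)


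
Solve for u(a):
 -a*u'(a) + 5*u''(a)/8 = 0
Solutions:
 u(a) = C1 + C2*erfi(2*sqrt(5)*a/5)


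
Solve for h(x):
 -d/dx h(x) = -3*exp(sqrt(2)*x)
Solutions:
 h(x) = C1 + 3*sqrt(2)*exp(sqrt(2)*x)/2


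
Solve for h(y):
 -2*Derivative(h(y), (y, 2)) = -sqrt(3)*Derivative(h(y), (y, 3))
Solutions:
 h(y) = C1 + C2*y + C3*exp(2*sqrt(3)*y/3)


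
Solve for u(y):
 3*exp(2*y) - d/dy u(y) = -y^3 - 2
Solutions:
 u(y) = C1 + y^4/4 + 2*y + 3*exp(2*y)/2


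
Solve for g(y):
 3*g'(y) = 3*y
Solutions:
 g(y) = C1 + y^2/2


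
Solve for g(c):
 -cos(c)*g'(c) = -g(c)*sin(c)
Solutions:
 g(c) = C1/cos(c)


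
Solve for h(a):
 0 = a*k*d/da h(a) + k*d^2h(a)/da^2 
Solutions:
 h(a) = C1 + C2*erf(sqrt(2)*a/2)


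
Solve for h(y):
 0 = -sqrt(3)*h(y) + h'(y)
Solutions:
 h(y) = C1*exp(sqrt(3)*y)


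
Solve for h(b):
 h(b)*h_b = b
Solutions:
 h(b) = -sqrt(C1 + b^2)
 h(b) = sqrt(C1 + b^2)


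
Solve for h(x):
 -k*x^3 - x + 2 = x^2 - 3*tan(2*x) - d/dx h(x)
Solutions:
 h(x) = C1 + k*x^4/4 + x^3/3 + x^2/2 - 2*x + 3*log(cos(2*x))/2


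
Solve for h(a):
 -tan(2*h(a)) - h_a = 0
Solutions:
 h(a) = -asin(C1*exp(-2*a))/2 + pi/2
 h(a) = asin(C1*exp(-2*a))/2


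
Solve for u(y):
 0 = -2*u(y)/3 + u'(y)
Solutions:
 u(y) = C1*exp(2*y/3)


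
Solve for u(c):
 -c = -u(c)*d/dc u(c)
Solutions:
 u(c) = -sqrt(C1 + c^2)
 u(c) = sqrt(C1 + c^2)


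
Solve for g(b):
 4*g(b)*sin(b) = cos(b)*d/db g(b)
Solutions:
 g(b) = C1/cos(b)^4


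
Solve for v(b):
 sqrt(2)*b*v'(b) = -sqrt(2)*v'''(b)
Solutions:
 v(b) = C1 + Integral(C2*airyai(-b) + C3*airybi(-b), b)


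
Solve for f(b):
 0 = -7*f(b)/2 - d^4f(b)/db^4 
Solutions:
 f(b) = (C1*sin(14^(1/4)*b/2) + C2*cos(14^(1/4)*b/2))*exp(-14^(1/4)*b/2) + (C3*sin(14^(1/4)*b/2) + C4*cos(14^(1/4)*b/2))*exp(14^(1/4)*b/2)


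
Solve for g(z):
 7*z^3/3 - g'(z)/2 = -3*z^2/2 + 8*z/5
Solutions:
 g(z) = C1 + 7*z^4/6 + z^3 - 8*z^2/5


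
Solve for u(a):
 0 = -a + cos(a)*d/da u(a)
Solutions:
 u(a) = C1 + Integral(a/cos(a), a)


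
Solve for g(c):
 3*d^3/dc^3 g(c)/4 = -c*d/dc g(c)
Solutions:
 g(c) = C1 + Integral(C2*airyai(-6^(2/3)*c/3) + C3*airybi(-6^(2/3)*c/3), c)


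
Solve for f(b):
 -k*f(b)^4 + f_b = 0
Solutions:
 f(b) = (-1/(C1 + 3*b*k))^(1/3)
 f(b) = (-1/(C1 + b*k))^(1/3)*(-3^(2/3) - 3*3^(1/6)*I)/6
 f(b) = (-1/(C1 + b*k))^(1/3)*(-3^(2/3) + 3*3^(1/6)*I)/6


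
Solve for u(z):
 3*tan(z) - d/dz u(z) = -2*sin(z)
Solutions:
 u(z) = C1 - 3*log(cos(z)) - 2*cos(z)


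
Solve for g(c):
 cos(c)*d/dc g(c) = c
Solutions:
 g(c) = C1 + Integral(c/cos(c), c)


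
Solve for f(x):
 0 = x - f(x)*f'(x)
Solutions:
 f(x) = -sqrt(C1 + x^2)
 f(x) = sqrt(C1 + x^2)


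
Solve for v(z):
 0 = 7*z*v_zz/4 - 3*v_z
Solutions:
 v(z) = C1 + C2*z^(19/7)


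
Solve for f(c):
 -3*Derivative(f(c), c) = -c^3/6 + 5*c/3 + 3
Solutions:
 f(c) = C1 + c^4/72 - 5*c^2/18 - c


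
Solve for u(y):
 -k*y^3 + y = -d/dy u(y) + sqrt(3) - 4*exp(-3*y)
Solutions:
 u(y) = C1 + k*y^4/4 - y^2/2 + sqrt(3)*y + 4*exp(-3*y)/3


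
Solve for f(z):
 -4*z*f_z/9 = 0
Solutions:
 f(z) = C1


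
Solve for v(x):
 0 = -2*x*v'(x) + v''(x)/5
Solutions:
 v(x) = C1 + C2*erfi(sqrt(5)*x)


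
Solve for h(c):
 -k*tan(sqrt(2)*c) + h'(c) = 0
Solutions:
 h(c) = C1 - sqrt(2)*k*log(cos(sqrt(2)*c))/2


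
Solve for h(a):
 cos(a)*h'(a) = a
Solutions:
 h(a) = C1 + Integral(a/cos(a), a)


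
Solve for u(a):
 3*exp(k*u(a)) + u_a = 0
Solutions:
 u(a) = Piecewise((log(1/(C1*k + 3*a*k))/k, Ne(k, 0)), (nan, True))
 u(a) = Piecewise((C1 - 3*a, Eq(k, 0)), (nan, True))


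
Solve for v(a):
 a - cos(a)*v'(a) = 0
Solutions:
 v(a) = C1 + Integral(a/cos(a), a)


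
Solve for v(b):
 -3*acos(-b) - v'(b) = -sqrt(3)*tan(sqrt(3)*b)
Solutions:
 v(b) = C1 - 3*b*acos(-b) - 3*sqrt(1 - b^2) - log(cos(sqrt(3)*b))


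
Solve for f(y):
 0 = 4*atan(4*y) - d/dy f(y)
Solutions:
 f(y) = C1 + 4*y*atan(4*y) - log(16*y^2 + 1)/2


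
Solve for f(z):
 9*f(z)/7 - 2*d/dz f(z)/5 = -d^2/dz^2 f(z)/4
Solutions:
 f(z) = (C1*sin(2*sqrt(1379)*z/35) + C2*cos(2*sqrt(1379)*z/35))*exp(4*z/5)


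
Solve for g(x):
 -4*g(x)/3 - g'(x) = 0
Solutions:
 g(x) = C1*exp(-4*x/3)


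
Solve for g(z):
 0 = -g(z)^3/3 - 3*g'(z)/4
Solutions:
 g(z) = -3*sqrt(2)*sqrt(-1/(C1 - 4*z))/2
 g(z) = 3*sqrt(2)*sqrt(-1/(C1 - 4*z))/2


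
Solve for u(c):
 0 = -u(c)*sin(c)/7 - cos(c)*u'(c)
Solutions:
 u(c) = C1*cos(c)^(1/7)


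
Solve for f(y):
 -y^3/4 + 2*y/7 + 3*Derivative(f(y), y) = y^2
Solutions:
 f(y) = C1 + y^4/48 + y^3/9 - y^2/21


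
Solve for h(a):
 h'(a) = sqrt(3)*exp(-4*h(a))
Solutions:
 h(a) = log(-I*(C1 + 4*sqrt(3)*a)^(1/4))
 h(a) = log(I*(C1 + 4*sqrt(3)*a)^(1/4))
 h(a) = log(-(C1 + 4*sqrt(3)*a)^(1/4))
 h(a) = log(C1 + 4*sqrt(3)*a)/4


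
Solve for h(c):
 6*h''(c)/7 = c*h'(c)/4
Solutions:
 h(c) = C1 + C2*erfi(sqrt(21)*c/12)


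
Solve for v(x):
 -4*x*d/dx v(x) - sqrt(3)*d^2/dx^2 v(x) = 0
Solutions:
 v(x) = C1 + C2*erf(sqrt(2)*3^(3/4)*x/3)


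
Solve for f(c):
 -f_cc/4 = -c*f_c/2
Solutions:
 f(c) = C1 + C2*erfi(c)


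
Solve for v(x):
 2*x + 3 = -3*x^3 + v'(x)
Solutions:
 v(x) = C1 + 3*x^4/4 + x^2 + 3*x


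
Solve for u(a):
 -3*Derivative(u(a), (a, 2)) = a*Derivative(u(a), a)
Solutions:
 u(a) = C1 + C2*erf(sqrt(6)*a/6)


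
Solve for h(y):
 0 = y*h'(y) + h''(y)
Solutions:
 h(y) = C1 + C2*erf(sqrt(2)*y/2)


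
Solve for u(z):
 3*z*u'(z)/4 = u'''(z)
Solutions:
 u(z) = C1 + Integral(C2*airyai(6^(1/3)*z/2) + C3*airybi(6^(1/3)*z/2), z)


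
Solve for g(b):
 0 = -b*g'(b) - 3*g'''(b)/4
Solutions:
 g(b) = C1 + Integral(C2*airyai(-6^(2/3)*b/3) + C3*airybi(-6^(2/3)*b/3), b)


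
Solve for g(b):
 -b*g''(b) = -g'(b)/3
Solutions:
 g(b) = C1 + C2*b^(4/3)


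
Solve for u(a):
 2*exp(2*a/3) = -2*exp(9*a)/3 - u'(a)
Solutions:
 u(a) = C1 - 3*exp(2*a/3) - 2*exp(9*a)/27


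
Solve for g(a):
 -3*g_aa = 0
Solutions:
 g(a) = C1 + C2*a


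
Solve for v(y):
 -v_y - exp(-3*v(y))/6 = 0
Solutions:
 v(y) = log(C1 - y/2)/3
 v(y) = log((-1 - sqrt(3)*I)*(C1 - y/2)^(1/3)/2)
 v(y) = log((-1 + sqrt(3)*I)*(C1 - y/2)^(1/3)/2)


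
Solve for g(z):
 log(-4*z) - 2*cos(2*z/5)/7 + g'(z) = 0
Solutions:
 g(z) = C1 - z*log(-z) - 2*z*log(2) + z + 5*sin(2*z/5)/7


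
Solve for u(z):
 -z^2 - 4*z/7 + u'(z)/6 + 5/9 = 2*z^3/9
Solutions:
 u(z) = C1 + z^4/3 + 2*z^3 + 12*z^2/7 - 10*z/3


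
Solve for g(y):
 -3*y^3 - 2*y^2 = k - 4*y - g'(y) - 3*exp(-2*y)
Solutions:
 g(y) = C1 + k*y + 3*y^4/4 + 2*y^3/3 - 2*y^2 + 3*exp(-2*y)/2


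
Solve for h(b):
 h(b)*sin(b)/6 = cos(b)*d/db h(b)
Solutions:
 h(b) = C1/cos(b)^(1/6)


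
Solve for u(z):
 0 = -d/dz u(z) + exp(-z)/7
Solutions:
 u(z) = C1 - exp(-z)/7


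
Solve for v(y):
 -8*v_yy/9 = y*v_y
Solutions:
 v(y) = C1 + C2*erf(3*y/4)


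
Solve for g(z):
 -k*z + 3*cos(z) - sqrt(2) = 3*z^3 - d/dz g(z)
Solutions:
 g(z) = C1 + k*z^2/2 + 3*z^4/4 + sqrt(2)*z - 3*sin(z)


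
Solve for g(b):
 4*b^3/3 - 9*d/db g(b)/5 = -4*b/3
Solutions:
 g(b) = C1 + 5*b^4/27 + 10*b^2/27


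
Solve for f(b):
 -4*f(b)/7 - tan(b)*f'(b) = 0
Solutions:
 f(b) = C1/sin(b)^(4/7)


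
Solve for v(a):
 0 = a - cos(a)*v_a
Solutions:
 v(a) = C1 + Integral(a/cos(a), a)


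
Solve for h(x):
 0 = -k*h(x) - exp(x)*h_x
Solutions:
 h(x) = C1*exp(k*exp(-x))


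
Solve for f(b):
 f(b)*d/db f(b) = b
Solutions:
 f(b) = -sqrt(C1 + b^2)
 f(b) = sqrt(C1 + b^2)


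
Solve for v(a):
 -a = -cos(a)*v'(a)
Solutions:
 v(a) = C1 + Integral(a/cos(a), a)


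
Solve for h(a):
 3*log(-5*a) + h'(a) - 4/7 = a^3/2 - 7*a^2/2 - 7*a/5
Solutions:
 h(a) = C1 + a^4/8 - 7*a^3/6 - 7*a^2/10 - 3*a*log(-a) + a*(25/7 - 3*log(5))


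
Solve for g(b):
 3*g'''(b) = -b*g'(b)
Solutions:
 g(b) = C1 + Integral(C2*airyai(-3^(2/3)*b/3) + C3*airybi(-3^(2/3)*b/3), b)


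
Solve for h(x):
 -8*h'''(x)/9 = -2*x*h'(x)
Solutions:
 h(x) = C1 + Integral(C2*airyai(2^(1/3)*3^(2/3)*x/2) + C3*airybi(2^(1/3)*3^(2/3)*x/2), x)


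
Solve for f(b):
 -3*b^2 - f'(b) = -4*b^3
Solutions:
 f(b) = C1 + b^4 - b^3


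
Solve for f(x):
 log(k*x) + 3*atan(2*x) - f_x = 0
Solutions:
 f(x) = C1 + x*log(k*x) + 3*x*atan(2*x) - x - 3*log(4*x^2 + 1)/4


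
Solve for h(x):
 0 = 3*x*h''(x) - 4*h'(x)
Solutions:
 h(x) = C1 + C2*x^(7/3)


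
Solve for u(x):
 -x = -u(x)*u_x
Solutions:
 u(x) = -sqrt(C1 + x^2)
 u(x) = sqrt(C1 + x^2)


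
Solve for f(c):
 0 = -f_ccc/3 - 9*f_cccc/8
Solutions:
 f(c) = C1 + C2*c + C3*c^2 + C4*exp(-8*c/27)


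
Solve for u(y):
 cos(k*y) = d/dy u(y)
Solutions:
 u(y) = C1 + sin(k*y)/k


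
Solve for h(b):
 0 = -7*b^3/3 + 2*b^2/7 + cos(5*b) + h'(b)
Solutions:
 h(b) = C1 + 7*b^4/12 - 2*b^3/21 - sin(5*b)/5


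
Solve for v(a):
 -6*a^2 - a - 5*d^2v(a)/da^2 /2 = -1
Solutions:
 v(a) = C1 + C2*a - a^4/5 - a^3/15 + a^2/5


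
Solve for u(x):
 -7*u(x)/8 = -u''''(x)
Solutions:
 u(x) = C1*exp(-14^(1/4)*x/2) + C2*exp(14^(1/4)*x/2) + C3*sin(14^(1/4)*x/2) + C4*cos(14^(1/4)*x/2)


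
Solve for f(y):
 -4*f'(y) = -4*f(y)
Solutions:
 f(y) = C1*exp(y)


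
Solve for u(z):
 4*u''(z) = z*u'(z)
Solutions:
 u(z) = C1 + C2*erfi(sqrt(2)*z/4)


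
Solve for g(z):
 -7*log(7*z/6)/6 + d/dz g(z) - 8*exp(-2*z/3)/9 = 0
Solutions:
 g(z) = C1 + 7*z*log(z)/6 + 7*z*(-log(6) - 1 + log(7))/6 - 4*exp(-2*z/3)/3


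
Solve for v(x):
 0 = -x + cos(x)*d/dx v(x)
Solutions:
 v(x) = C1 + Integral(x/cos(x), x)


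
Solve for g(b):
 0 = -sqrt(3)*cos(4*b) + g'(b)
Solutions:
 g(b) = C1 + sqrt(3)*sin(4*b)/4


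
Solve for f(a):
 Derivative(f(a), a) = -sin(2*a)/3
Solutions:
 f(a) = C1 + cos(2*a)/6


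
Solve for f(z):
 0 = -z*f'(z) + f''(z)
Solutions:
 f(z) = C1 + C2*erfi(sqrt(2)*z/2)


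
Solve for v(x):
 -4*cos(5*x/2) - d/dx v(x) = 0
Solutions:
 v(x) = C1 - 8*sin(5*x/2)/5


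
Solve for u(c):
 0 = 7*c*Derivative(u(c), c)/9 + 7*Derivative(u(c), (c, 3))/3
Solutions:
 u(c) = C1 + Integral(C2*airyai(-3^(2/3)*c/3) + C3*airybi(-3^(2/3)*c/3), c)


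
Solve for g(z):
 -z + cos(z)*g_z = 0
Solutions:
 g(z) = C1 + Integral(z/cos(z), z)


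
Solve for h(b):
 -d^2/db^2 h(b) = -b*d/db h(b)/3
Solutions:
 h(b) = C1 + C2*erfi(sqrt(6)*b/6)


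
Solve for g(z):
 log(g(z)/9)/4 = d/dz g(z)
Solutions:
 4*Integral(1/(-log(_y) + 2*log(3)), (_y, g(z))) = C1 - z


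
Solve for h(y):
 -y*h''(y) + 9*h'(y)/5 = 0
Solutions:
 h(y) = C1 + C2*y^(14/5)


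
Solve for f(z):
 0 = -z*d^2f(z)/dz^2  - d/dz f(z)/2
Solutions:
 f(z) = C1 + C2*sqrt(z)


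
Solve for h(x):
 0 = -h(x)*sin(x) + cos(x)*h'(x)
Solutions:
 h(x) = C1/cos(x)


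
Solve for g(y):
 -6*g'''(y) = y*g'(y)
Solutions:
 g(y) = C1 + Integral(C2*airyai(-6^(2/3)*y/6) + C3*airybi(-6^(2/3)*y/6), y)


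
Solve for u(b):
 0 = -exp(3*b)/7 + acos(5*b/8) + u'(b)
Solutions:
 u(b) = C1 - b*acos(5*b/8) + sqrt(64 - 25*b^2)/5 + exp(3*b)/21


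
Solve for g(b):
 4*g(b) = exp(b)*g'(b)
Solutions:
 g(b) = C1*exp(-4*exp(-b))


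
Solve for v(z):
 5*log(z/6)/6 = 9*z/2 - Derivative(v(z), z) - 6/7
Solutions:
 v(z) = C1 + 9*z^2/4 - 5*z*log(z)/6 - z/42 + 5*z*log(6)/6


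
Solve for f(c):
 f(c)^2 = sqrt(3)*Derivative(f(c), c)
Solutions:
 f(c) = -3/(C1 + sqrt(3)*c)


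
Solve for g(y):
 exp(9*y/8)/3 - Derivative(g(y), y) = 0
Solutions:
 g(y) = C1 + 8*exp(9*y/8)/27


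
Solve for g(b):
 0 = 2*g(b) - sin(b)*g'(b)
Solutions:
 g(b) = C1*(cos(b) - 1)/(cos(b) + 1)


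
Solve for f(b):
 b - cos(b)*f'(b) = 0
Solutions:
 f(b) = C1 + Integral(b/cos(b), b)


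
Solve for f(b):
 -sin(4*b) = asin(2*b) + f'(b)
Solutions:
 f(b) = C1 - b*asin(2*b) - sqrt(1 - 4*b^2)/2 + cos(4*b)/4


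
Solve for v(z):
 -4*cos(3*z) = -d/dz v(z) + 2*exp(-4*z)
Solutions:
 v(z) = C1 + 4*sin(3*z)/3 - exp(-4*z)/2


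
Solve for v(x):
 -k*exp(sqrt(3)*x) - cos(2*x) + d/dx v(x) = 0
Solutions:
 v(x) = C1 + sqrt(3)*k*exp(sqrt(3)*x)/3 + sin(2*x)/2


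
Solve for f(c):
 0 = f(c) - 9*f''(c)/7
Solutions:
 f(c) = C1*exp(-sqrt(7)*c/3) + C2*exp(sqrt(7)*c/3)


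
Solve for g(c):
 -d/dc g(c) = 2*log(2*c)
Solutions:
 g(c) = C1 - 2*c*log(c) - c*log(4) + 2*c


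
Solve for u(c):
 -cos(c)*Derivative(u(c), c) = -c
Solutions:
 u(c) = C1 + Integral(c/cos(c), c)


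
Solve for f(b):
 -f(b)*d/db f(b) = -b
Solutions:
 f(b) = -sqrt(C1 + b^2)
 f(b) = sqrt(C1 + b^2)


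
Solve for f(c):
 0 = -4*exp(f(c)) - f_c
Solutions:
 f(c) = log(1/(C1 + 4*c))


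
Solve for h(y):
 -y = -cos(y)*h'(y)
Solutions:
 h(y) = C1 + Integral(y/cos(y), y)


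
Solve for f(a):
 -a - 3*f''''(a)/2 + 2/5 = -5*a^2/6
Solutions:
 f(a) = C1 + C2*a + C3*a^2 + C4*a^3 + a^6/648 - a^5/180 + a^4/90


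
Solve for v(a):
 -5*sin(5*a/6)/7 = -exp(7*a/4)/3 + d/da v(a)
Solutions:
 v(a) = C1 + 4*exp(7*a/4)/21 + 6*cos(5*a/6)/7


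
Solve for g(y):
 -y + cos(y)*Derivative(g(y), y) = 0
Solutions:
 g(y) = C1 + Integral(y/cos(y), y)


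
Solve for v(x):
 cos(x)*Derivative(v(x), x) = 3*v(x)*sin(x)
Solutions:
 v(x) = C1/cos(x)^3


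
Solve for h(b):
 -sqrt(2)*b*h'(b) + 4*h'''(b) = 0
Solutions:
 h(b) = C1 + Integral(C2*airyai(sqrt(2)*b/2) + C3*airybi(sqrt(2)*b/2), b)


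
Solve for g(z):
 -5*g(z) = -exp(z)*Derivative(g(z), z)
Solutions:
 g(z) = C1*exp(-5*exp(-z))


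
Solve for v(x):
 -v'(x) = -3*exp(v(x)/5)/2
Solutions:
 v(x) = 5*log(-1/(C1 + 3*x)) + 5*log(10)


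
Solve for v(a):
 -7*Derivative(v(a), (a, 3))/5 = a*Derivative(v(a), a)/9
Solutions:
 v(a) = C1 + Integral(C2*airyai(-735^(1/3)*a/21) + C3*airybi(-735^(1/3)*a/21), a)


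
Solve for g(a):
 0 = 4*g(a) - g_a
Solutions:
 g(a) = C1*exp(4*a)


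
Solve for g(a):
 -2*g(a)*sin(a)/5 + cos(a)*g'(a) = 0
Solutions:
 g(a) = C1/cos(a)^(2/5)


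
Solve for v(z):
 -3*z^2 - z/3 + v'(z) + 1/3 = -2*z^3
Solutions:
 v(z) = C1 - z^4/2 + z^3 + z^2/6 - z/3


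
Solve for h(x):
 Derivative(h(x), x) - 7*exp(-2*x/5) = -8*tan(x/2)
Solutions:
 h(x) = C1 - 8*log(tan(x/2)^2 + 1) - 35*exp(-2*x/5)/2


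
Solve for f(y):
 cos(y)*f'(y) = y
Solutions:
 f(y) = C1 + Integral(y/cos(y), y)


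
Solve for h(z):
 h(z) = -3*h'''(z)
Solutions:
 h(z) = C3*exp(-3^(2/3)*z/3) + (C1*sin(3^(1/6)*z/2) + C2*cos(3^(1/6)*z/2))*exp(3^(2/3)*z/6)


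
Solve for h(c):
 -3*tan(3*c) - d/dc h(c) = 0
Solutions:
 h(c) = C1 + log(cos(3*c))


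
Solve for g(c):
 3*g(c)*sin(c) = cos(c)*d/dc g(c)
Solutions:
 g(c) = C1/cos(c)^3


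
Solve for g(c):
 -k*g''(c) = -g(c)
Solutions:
 g(c) = C1*exp(-c*sqrt(1/k)) + C2*exp(c*sqrt(1/k))
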